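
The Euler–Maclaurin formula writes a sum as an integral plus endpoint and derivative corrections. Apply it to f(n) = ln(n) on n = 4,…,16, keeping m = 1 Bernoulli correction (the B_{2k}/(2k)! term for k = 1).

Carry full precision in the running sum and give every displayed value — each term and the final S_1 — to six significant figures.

Integral: ∫_4^16 ln(x) dx = 26.8162.
½[f(4) + f(16)] = ½[1.38629 + 2.77259] = 2.07944.
Running total after boundary: 28.8957.
k=1: B_{2}/(2)! × [f^{(1)}(16) − f^{(1)}(4)] = 1/12 × (0.0625000 − 0.250000) = -0.0156250.

S_1 ≈ 28.8801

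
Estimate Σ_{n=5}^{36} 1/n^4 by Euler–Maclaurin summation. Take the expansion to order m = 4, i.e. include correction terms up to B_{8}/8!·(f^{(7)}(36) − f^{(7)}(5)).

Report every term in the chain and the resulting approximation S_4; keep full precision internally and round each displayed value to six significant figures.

∫_5^36 1/x^4 dx evaluates to 0.00265952.
½[f(5) + f(36)] = ½[0.00160000 + 5.95374e-07] = 0.000800298.
Running total after boundary: 0.00345982.
Correction k=1: B_{2}/2! · (f^{(1)}(36) − f^{(1)}(5)) = 1/12 · (-6.61527e-08 − (-0.00128000)) = 0.000106661.
Running total after k=1: 0.00356648.
Correction k=2: B_{4}/4! · (f^{(3)}(36) − f^{(3)}(5)) = −1/720 · (-1.53131e-09 − (-0.00153600)) = -2.13333e-06.
Running total after k=2: 0.00356435.
Correction k=3: B_{6}/6! · (f^{(5)}(36) − f^{(5)}(5)) = 1/30240 · (-6.61678e-11 − (-0.00344064)) = 1.13778e-07.
Running total after k=3: 0.00356446.
Correction k=4: B_{8}/8! · (f^{(7)}(36) − f^{(7)}(5)) = −1/1209600 · (-4.59499e-12 − (-0.0123863)) = -1.02400e-08.

S_4 ≈ 0.00356445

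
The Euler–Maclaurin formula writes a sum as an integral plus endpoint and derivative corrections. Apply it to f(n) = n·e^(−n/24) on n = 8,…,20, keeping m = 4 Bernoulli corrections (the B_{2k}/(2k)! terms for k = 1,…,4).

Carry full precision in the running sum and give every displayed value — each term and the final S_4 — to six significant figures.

S_4 ≈ 98.5387

Integral: ∫_8^20 x·e^(−x/24) dx = 91.3603.
Boundary: ½(f(8) + f(20)) = ½(5.73225 + 8.69196) = 7.21211.
So far: 98.5724.
Correction k=1: B_{2}/2! · (f^{(1)}(20) − f^{(1)}(8)) = 1/12 · (0.0724330 − 0.477688) = -0.0337712.
After k=1: 98.5387.
Correction k=2: B_{4}/4! · (f^{(3)}(20) − f^{(3)}(8)) = −1/720 · (0.00163477 − 0.00331727) = 2.33681e-06.
After k=2: 98.5387.
Correction k=3: B_{6}/6! · (f^{(5)}(20) − f^{(5)}(8)) = 1/30240 · (5.45798e-06 − 1.00785e-05) = -1.52796e-10.
After k=3: 98.5387.
Correction k=4: B_{8}/8! · (f^{(7)}(20) − f^{(7)}(8)) = −1/1209600 · (1.40240e-08 − 2.49963e-08) = 9.07108e-15.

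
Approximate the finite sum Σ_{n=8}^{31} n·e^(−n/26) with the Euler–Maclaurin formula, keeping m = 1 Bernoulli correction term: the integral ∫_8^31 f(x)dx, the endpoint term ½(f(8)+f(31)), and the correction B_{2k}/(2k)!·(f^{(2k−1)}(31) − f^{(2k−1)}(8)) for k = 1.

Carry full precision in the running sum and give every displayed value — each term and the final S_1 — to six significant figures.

∫_8^31 x·e^(−x/26) dx evaluates to 200.048.
½[f(8) + f(31)] = ½[5.88113 + 9.40912] = 7.64513.
So far: 207.694.
k=1: B_{2}/(2)! × [f^{(1)}(31) − f^{(1)}(8)] = 1/12 × (-0.0583692 − 0.508944) = -0.0472761.

S_1 ≈ 207.646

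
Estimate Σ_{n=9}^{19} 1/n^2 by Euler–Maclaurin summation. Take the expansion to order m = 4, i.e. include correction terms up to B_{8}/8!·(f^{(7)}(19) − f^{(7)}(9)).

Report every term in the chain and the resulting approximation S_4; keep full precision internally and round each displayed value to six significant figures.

The integral term ∫_9^19 1/x^2 dx = 0.0584795.
Endpoint term: (f(9) + f(19))/2 = (0.0123457 + 0.00277008)/2 = 0.00755788.
Running total after boundary: 0.0660374.
Correction k=1: B_{2}/2! · (f^{(1)}(19) − f^{(1)}(9)) = 1/12 · (-0.000291588 − (-0.00274348)) = 0.000204325.
After k=1: 0.0662417.
Correction k=2: B_{4}/4! · (f^{(3)}(19) − f^{(3)}(9)) = −1/720 · (-9.69267e-06 − (-0.000406442)) = -5.51041e-07.
After k=2: 0.0662412.
Correction k=3: B_{6}/6! · (f^{(5)}(19) − f^{(5)}(9)) = 1/30240 · (-8.05485e-07 − (-0.000150534)) = 4.95134e-09.
After k=3: 0.0662412.
Correction k=4: B_{8}/8! · (f^{(7)}(19) − f^{(7)}(9)) = −1/1209600 · (-1.24951e-07 − (-0.000104073)) = -8.59359e-11.

S_4 ≈ 0.0662412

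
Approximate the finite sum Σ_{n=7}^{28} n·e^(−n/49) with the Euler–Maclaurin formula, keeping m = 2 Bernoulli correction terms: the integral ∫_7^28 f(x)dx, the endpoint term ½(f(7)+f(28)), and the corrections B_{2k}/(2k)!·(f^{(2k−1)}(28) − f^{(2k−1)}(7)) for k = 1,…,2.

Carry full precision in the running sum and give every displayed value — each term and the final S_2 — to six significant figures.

∫_7^28 x·e^(−x/49) dx evaluates to 248.031.
Boundary: ½(f(7) + f(28)) = ½(6.06815 + 15.8121) = 10.9401.
Integral + boundary = 258.972.
Order-1 term: 1/12 · (0.242022 − 0.743038) = -0.0417513.
Partial sum through k=1: 258.930.
Order-2 term: −1/720 · (0.000571203 − 0.00103157) = 6.39395e-07.

S_2 ≈ 258.930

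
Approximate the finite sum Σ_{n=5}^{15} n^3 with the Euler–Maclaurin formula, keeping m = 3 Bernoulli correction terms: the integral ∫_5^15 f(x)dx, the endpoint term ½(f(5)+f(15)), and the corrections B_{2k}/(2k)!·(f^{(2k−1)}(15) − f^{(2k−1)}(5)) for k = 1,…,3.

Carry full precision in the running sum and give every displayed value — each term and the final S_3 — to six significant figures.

Integral: ∫_5^15 x^3 dx = 12500.0.
Endpoint term: (f(5) + f(15))/2 = (125.000 + 3375.00)/2 = 1750.00.
Integral + boundary = 14250.0.
Order-1 term: 1/12 · (675.000 − 75.0000) = 50.0000.
After k=1: 14300.0.
Order-2 term: −1/720 · (6.00000 − 6.00000) = 0.00000.
After k=2: 14300.0.
Order-3 term: 1/30240 · (0.00000 − 0.00000) = 0.00000.

S_3 ≈ 14300.0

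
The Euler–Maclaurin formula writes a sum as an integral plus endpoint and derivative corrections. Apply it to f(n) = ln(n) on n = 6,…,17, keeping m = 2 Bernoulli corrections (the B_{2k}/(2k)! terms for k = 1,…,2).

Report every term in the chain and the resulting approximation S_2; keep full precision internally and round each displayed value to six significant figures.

S_2 ≈ 28.7176

Integral: ∫_6^17 ln(x) dx = 26.4141.
Endpoint term: (f(6) + f(17))/2 = (1.79176 + 2.83321)/2 = 2.31249.
So far: 28.7266.
Order-1 term: 1/12 · (0.0588235 − 0.166667) = -0.00898693.
After k=1: 28.7176.
Order-2 term: −1/720 · (0.000407083 − 0.00925926) = 1.22947e-05.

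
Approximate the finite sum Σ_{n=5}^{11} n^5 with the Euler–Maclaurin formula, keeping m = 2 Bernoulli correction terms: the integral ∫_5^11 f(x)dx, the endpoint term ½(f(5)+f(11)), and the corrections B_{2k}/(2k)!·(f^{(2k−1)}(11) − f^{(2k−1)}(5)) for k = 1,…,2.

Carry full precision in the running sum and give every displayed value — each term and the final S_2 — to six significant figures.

∫_5^11 x^5 dx evaluates to 292656.
Boundary: ½(f(5) + f(11)) = ½(3125.00 + 161051) = 82088.0.
Integral + boundary = 374744.
k=1: B_{2}/(2)! × [f^{(1)}(11) − f^{(1)}(5)] = 1/12 × (73205.0 − 3125.00) = 5840.00.
Partial sum through k=1: 380584.
k=2: B_{4}/(4)! × [f^{(3)}(11) − f^{(3)}(5)] = −1/720 × (7260.00 − 1500.00) = -8.00000.

S_2 ≈ 380576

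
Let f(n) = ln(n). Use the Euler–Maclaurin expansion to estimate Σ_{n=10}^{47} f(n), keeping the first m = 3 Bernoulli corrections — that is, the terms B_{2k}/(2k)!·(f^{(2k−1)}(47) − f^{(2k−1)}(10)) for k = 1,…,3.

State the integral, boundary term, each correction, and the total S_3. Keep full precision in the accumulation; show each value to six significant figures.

Integral: ∫_10^47 ln(x) dx = 120.931.
Boundary: ½(f(10) + f(47)) = ½(2.30259 + 3.85015) = 3.07637.
Integral + boundary = 124.007.
Correction k=1: B_{2}/2! · (f^{(1)}(47) − f^{(1)}(10)) = 1/12 · (0.0212766 − 0.100000) = -0.00656028.
After k=1: 124.001.
Correction k=2: B_{4}/4! · (f^{(3)}(47) − f^{(3)}(10)) = −1/720 · (1.92636e-05 − 0.00200000) = 2.75102e-06.
After k=2: 124.001.
Correction k=3: B_{6}/6! · (f^{(5)}(47) − f^{(5)}(10)) = 1/30240 · (1.04646e-07 − 0.000240000) = -7.93305e-09.

S_3 ≈ 124.001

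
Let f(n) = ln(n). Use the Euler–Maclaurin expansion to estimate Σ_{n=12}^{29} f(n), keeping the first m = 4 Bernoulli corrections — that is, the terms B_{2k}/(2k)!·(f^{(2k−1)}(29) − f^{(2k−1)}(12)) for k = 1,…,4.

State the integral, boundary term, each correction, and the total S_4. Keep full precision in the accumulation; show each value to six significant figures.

S_4 ≈ 53.7547

Integral: ∫_12^29 ln(x) dx = 50.8327.
Endpoint term: (f(12) + f(29))/2 = (2.48491 + 3.36730)/2 = 2.92610.
So far: 53.7588.
k=1: B_{2}/(2)! × [f^{(1)}(29) − f^{(1)}(12)] = 1/12 × (0.0344828 − 0.0833333) = -0.00407088.
Running total after k=1: 53.7547.
k=2: B_{4}/(4)! × [f^{(3)}(29) − f^{(3)}(12)] = −1/720 × (8.20042e-05 − 0.00115741) = 1.49362e-06.
Running total after k=2: 53.7547.
k=3: B_{6}/(6)! × [f^{(5)}(29) − f^{(5)}(12)] = 1/30240 × (1.17010e-06 − 9.64506e-05) = -3.15081e-09.
Running total after k=3: 53.7547.
k=4: B_{8}/(8)! × [f^{(7)}(29) − f^{(7)}(12)] = −1/1209600 × (4.17394e-08 − 2.00939e-05) = 1.65775e-11.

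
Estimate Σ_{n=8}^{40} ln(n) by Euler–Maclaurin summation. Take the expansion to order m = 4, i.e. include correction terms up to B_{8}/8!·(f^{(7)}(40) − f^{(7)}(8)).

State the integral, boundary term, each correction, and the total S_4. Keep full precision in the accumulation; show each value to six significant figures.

S_4 ≈ 101.795

The integral term ∫_8^40 ln(x) dx = 98.9196.
Boundary: ½(f(8) + f(40)) = ½(2.07944 + 3.68888) = 2.88416.
Running total after boundary: 101.804.
k=1: B_{2}/(2)! × [f^{(1)}(40) − f^{(1)}(8)] = 1/12 × (0.0250000 − 0.125000) = -0.00833333.
Partial sum through k=1: 101.795.
k=2: B_{4}/(4)! × [f^{(3)}(40) − f^{(3)}(8)] = −1/720 × (3.12500e-05 − 0.00390625) = 5.38194e-06.
Partial sum through k=2: 101.795.
k=3: B_{6}/(6)! × [f^{(5)}(40) − f^{(5)}(8)] = 1/30240 × (2.34375e-07 − 0.000732422) = -2.42125e-08.
Partial sum through k=3: 101.795.
k=4: B_{8}/(8)! × [f^{(7)}(40) − f^{(7)}(8)] = −1/1209600 × (4.39453e-09 − 0.000343323) = 2.83828e-10.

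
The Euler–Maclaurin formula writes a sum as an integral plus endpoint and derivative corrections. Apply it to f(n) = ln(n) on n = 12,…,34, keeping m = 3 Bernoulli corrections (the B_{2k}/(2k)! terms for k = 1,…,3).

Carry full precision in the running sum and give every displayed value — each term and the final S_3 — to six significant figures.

S_3 ≈ 71.0785

∫_12^34 ln(x) dx evaluates to 68.0774.
Boundary: ½(f(12) + f(34)) = ½(2.48491 + 3.52636) = 3.00563.
Integral + boundary = 71.0830.
Correction k=1: B_{2}/2! · (f^{(1)}(34) − f^{(1)}(12)) = 1/12 · (0.0294118 − 0.0833333) = -0.00449346.
Running total after k=1: 71.0785.
Correction k=2: B_{4}/4! · (f^{(3)}(34) − f^{(3)}(12)) = −1/720 · (5.08854e-05 − 0.00115741) = 1.53684e-06.
Running total after k=2: 71.0785.
Correction k=3: B_{6}/6! · (f^{(5)}(34) − f^{(5)}(12)) = 1/30240 · (5.28222e-07 − 9.64506e-05) = -3.17204e-09.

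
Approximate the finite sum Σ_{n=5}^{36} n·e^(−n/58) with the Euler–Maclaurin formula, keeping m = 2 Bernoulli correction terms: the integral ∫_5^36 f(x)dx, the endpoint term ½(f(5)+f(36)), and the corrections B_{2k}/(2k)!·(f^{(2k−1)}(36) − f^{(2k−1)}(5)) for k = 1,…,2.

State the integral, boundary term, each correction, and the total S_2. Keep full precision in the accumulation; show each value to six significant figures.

S_2 ≈ 433.262

∫_5^36 x·e^(−x/58) dx evaluates to 421.345.
½[f(5) + f(36)] = ½[4.58702 + 19.3526] = 11.9698.
So far: 433.314.
Order-1 term: 1/12 · (0.203907 − 0.838318) = -0.0528676.
Running total after k=1: 433.262.
Order-2 term: −1/720 · (0.000380218 − 0.000794627) = 5.75568e-07.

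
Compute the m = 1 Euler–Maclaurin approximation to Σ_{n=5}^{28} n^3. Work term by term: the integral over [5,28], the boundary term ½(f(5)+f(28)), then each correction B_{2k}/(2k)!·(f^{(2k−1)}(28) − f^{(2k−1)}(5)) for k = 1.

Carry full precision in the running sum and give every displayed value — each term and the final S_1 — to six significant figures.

∫_5^28 x^3 dx evaluates to 153508.
Boundary: ½(f(5) + f(28)) = ½(125.000 + 21952.0) = 11038.5.
So far: 164546.
Order-1 term: 1/12 · (2352.00 − 75.0000) = 189.750.

S_1 ≈ 164736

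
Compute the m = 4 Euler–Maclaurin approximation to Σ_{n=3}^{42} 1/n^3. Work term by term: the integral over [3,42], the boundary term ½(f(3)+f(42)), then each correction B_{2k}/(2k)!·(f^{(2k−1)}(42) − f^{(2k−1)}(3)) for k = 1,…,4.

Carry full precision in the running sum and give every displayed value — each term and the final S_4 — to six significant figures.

Integral: ∫_3^42 1/x^3 dx = 0.0552721.
Boundary: ½(f(3) + f(42)) = ½(0.0370370 + 1.34975e-05) = 0.0185253.
Running total after boundary: 0.0737974.
k=1: B_{2}/(2)! × [f^{(1)}(42) − f^{(1)}(3)] = 1/12 × (-9.64104e-07 − (-0.0370370)) = 0.00308634.
Partial sum through k=1: 0.0768837.
k=2: B_{4}/(4)! × [f^{(3)}(42) − f^{(3)}(3)] = −1/720 × (-1.09309e-08 − (-0.0823045)) = -0.000114312.
Partial sum through k=2: 0.0767694.
k=3: B_{6}/(6)! × [f^{(5)}(42) − f^{(5)}(3)] = 1/30240 × (-2.60259e-10 − (-0.384088)) = 1.27013e-05.
Partial sum through k=3: 0.0767821.
k=4: B_{8}/(8)! × [f^{(7)}(42) − f^{(7)}(3)] = −1/1209600 × (-1.06228e-11 − (-3.07270)) = -2.54026e-06.

S_4 ≈ 0.0767796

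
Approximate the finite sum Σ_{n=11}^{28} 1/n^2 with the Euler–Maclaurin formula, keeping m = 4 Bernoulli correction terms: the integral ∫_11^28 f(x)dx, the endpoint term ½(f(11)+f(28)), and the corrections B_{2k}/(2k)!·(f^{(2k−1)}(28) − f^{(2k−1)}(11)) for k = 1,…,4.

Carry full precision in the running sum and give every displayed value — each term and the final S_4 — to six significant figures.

∫_11^28 1/x^2 dx evaluates to 0.0551948.
½[f(11) + f(28)] = ½[0.00826446 + 0.00127551] = 0.00476999.
Running total after boundary: 0.0599648.
k=1: B_{2}/(2)! × [f^{(1)}(28) − f^{(1)}(11)] = 1/12 × (-9.11079e-05 − (-0.00150263)) = 0.000117627.
Running total after k=1: 0.0600824.
k=2: B_{4}/(4)! × [f^{(3)}(28) − f^{(3)}(11)] = −1/720 × (-1.39451e-06 − (-0.000149021)) = -2.05037e-07.
Running total after k=2: 0.0600822.
k=3: B_{6}/(6)! × [f^{(5)}(28) − f^{(5)}(11)] = 1/30240 × (-5.33613e-08 − (-3.69474e-05)) = 1.22004e-09.
Running total after k=3: 0.0600822.
k=4: B_{8}/(8)! × [f^{(7)}(28) − f^{(7)}(11)] = −1/1209600 × (-3.81152e-09 − (-1.70996e-05)) = -1.41334e-11.

S_4 ≈ 0.0600822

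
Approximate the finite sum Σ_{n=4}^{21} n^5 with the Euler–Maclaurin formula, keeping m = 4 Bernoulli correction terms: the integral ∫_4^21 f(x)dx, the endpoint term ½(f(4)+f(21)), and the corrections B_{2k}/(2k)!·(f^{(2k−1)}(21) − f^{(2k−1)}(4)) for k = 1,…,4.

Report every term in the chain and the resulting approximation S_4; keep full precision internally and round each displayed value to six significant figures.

S_4 ≈ 1.64171e+07

Integral: ∫_4^21 x^5 dx = 1.42937e+07.
Boundary: ½(f(4) + f(21)) = ½(1024.00 + 4.08410e+06) = 2.04256e+06.
So far: 1.63362e+07.
Order-1 term: 1/12 · (972405 − 1280.00) = 80927.1.
Running total after k=1: 1.64172e+07.
Order-2 term: −1/720 · (26460.0 − 960.000) = -35.4167.
Running total after k=2: 1.64171e+07.
Order-3 term: 1/30240 · (120.000 − 120.000) = 0.00000.
Running total after k=3: 1.64171e+07.
Order-4 term: −1/1209600 · (0.00000 − 0.00000) = 0.00000.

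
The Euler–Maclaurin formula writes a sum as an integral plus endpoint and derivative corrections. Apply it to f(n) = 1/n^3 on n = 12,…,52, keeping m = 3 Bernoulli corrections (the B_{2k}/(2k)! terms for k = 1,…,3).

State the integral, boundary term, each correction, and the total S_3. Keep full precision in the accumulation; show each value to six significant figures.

∫_12^52 1/x^3 dx evaluates to 0.00328731.
Endpoint term: (f(12) + f(52))/2 = (0.000578704 + 7.11197e-06)/2 = 0.000292908.
Integral + boundary = 0.00358022.
Correction k=1: B_{2}/2! · (f^{(1)}(52) − f^{(1)}(12)) = 1/12 · (-4.10306e-07 − (-0.000144676)) = 1.20221e-05.
Partial sum through k=1: 0.00359224.
Correction k=2: B_{4}/4! · (f^{(3)}(52) − f^{(3)}(12)) = −1/720 · (-3.03481e-09 − (-2.00939e-05)) = -2.79039e-08.
Partial sum through k=2: 0.00359221.
Correction k=3: B_{6}/6! · (f^{(5)}(52) − f^{(5)}(12)) = 1/30240 · (-4.71383e-11 − (-5.86071e-06)) = 1.93805e-10.

S_3 ≈ 0.00359221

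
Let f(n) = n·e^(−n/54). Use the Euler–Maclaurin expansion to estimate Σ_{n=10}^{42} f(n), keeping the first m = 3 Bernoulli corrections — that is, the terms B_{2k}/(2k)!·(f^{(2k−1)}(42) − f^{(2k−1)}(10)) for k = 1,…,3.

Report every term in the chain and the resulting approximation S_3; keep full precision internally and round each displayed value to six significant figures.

Integral: ∫_10^42 x·e^(−x/54) dx = 490.101.
Endpoint term: (f(10) + f(42))/2 = (8.30950 + 19.2959)/2 = 13.8027.
Integral + boundary = 503.904.
k=1: B_{2}/(2)! × [f^{(1)}(42) − f^{(1)}(10)] = 1/12 × (0.102095 − 0.677071) = -0.0479147.
Partial sum through k=1: 503.856.
k=2: B_{4}/(4)! × [f^{(3)}(42) − f^{(3)}(10)] = −1/720 × (0.000350119 − 0.000802116) = 6.27775e-07.
Partial sum through k=2: 503.856.
k=3: B_{6}/(6)! × [f^{(5)}(42) − f^{(5)}(10)] = 1/30240 × (2.28130e-07 − 4.70522e-07) = -8.01561e-12.

S_3 ≈ 503.856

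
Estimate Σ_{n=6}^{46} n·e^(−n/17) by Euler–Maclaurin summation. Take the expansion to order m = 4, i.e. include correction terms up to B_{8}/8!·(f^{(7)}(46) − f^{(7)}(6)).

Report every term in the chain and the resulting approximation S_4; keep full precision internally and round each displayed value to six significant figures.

The integral term ∫_6^46 x·e^(−x/17) dx = 203.169.
Boundary: ½(f(6) + f(46)) = ½(4.21571 + 3.07332) = 3.64452.
So far: 206.813.
k=1: B_{2}/(2)! × [f^{(1)}(46) − f^{(1)}(6)] = 1/12 × (-0.113972 − 0.454636) = -0.0473840.
Partial sum through k=1: 206.766.
k=2: B_{4}/(4)! × [f^{(3)}(46) − f^{(3)}(6)] = −1/720 × (6.79945e-05 − 0.00643555) = 8.84382e-06.
Partial sum through k=2: 206.766.
k=3: B_{6}/(6)! × [f^{(5)}(46) − f^{(5)}(6)] = 1/30240 × (1.83514e-06 − 3.90933e-05) = -1.23208e-09.
Partial sum through k=3: 206.766.
k=4: B_{8}/(8)! × [f^{(7)}(46) − f^{(7)}(6)] = −1/1209600 × (1.18859e-08 − 1.93489e-07) = 1.50135e-13.

S_4 ≈ 206.766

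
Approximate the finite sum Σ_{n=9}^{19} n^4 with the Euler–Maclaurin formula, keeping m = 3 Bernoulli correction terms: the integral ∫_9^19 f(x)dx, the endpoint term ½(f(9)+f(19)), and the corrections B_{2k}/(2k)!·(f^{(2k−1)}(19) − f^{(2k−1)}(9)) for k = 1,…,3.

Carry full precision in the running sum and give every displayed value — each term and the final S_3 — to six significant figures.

S_3 ≈ 553894

The integral term ∫_9^19 x^4 dx = 483410.
½[f(9) + f(19)] = ½[6561.00 + 130321] = 68441.0.
Running total after boundary: 551851.
k=1: B_{2}/(2)! × [f^{(1)}(19) − f^{(1)}(9)] = 1/12 × (27436.0 − 2916.00) = 2043.33.
Partial sum through k=1: 553894.
k=2: B_{4}/(4)! × [f^{(3)}(19) − f^{(3)}(9)] = −1/720 × (456.000 − 216.000) = -0.333333.
Partial sum through k=2: 553894.
k=3: B_{6}/(6)! × [f^{(5)}(19) − f^{(5)}(9)] = 1/30240 × (0.00000 − 0.00000) = 0.00000.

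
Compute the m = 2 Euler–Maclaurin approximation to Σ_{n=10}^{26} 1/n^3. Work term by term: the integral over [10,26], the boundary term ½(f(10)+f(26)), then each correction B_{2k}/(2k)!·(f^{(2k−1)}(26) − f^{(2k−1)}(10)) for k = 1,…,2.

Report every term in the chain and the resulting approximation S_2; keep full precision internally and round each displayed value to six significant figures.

S_2 ≈ 0.00481317

∫_10^26 1/x^3 dx evaluates to 0.00426036.
Boundary: ½(f(10) + f(26)) = ½(0.00100000 + 5.68958e-05) = 0.000528448.
So far: 0.00478880.
Correction k=1: B_{2}/2! · (f^{(1)}(26) − f^{(1)}(10)) = 1/12 · (-6.56490e-06 − (-0.000300000)) = 2.44529e-05.
Partial sum through k=1: 0.00481326.
Correction k=2: B_{4}/4! · (f^{(3)}(26) − f^{(3)}(10)) = −1/720 · (-1.94228e-07 − (-6.00000e-05)) = -8.30636e-08.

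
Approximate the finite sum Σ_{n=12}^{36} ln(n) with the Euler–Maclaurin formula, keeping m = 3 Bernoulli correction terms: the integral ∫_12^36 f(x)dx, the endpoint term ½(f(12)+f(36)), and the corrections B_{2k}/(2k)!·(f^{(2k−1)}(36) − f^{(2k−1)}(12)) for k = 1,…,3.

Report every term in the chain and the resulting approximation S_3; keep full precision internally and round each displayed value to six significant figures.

The integral term ∫_12^36 ln(x) dx = 75.1878.
Boundary: ½(f(12) + f(36)) = ½(2.48491 + 3.58352) = 3.03421.
Integral + boundary = 78.2220.
k=1: B_{2}/(2)! × [f^{(1)}(36) − f^{(1)}(12)] = 1/12 × (0.0277778 − 0.0833333) = -0.00462963.
After k=1: 78.2174.
k=2: B_{4}/(4)! × [f^{(3)}(36) − f^{(3)}(12)] = −1/720 × (4.28669e-05 − 0.00115741) = 1.54797e-06.
After k=2: 78.2174.
k=3: B_{6}/(6)! × [f^{(5)}(36) − f^{(5)}(12)] = 1/30240 × (3.96916e-07 − 9.64506e-05) = -3.17638e-09.

S_3 ≈ 78.2174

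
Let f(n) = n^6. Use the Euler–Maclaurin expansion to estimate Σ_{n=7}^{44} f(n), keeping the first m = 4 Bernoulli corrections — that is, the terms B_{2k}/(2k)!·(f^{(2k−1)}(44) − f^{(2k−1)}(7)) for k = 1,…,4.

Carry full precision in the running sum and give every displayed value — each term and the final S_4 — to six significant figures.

S_4 ≈ 4.93216e+10

The integral term ∫_7^44 x^6 dx = 4.56110e+10.
Endpoint term: (f(7) + f(44))/2 = (117649 + 7.25631e+09)/2 = 3.62822e+09.
Running total after boundary: 4.92392e+10.
k=1: B_{2}/(2)! × [f^{(1)}(44) − f^{(1)}(7)] = 1/12 × (9.89497e+08 − 100842) = 8.24497e+07.
After k=1: 4.93217e+10.
k=2: B_{4}/(4)! × [f^{(3)}(44) − f^{(3)}(7)] = −1/720 × (1.02221e+07 − 41160.0) = -14140.2.
After k=2: 4.93216e+10.
k=3: B_{6}/(6)! × [f^{(5)}(44) − f^{(5)}(7)] = 1/30240 × (31680.0 − 5040.00) = 0.880952.
After k=3: 4.93216e+10.
k=4: B_{8}/(8)! × [f^{(7)}(44) − f^{(7)}(7)] = −1/1209600 × (0.00000 − 0.00000) = 0.00000.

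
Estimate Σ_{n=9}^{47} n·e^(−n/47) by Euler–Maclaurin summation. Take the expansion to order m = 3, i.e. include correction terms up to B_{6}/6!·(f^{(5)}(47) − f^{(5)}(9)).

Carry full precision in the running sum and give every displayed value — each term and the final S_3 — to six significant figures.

Integral: ∫_9^47 x·e^(−x/47) dx = 548.026.
Endpoint term: (f(9) + f(47))/2 = (7.43156 + 17.2903)/2 = 12.3609.
Running total after boundary: 560.387.
Correction k=1: B_{2}/2! · (f^{(1)}(47) − f^{(1)}(9)) = 1/12 · (0.00000 − 0.667610) = -0.0556342.
Partial sum through k=1: 560.331.
Correction k=2: B_{4}/4! · (f^{(3)}(47) − f^{(3)}(9)) = −1/720 · (0.000333073 − 0.00104983) = 9.95491e-07.
Partial sum through k=2: 560.331.
Correction k=3: B_{6}/6! · (f^{(5)}(47) − f^{(5)}(9)) = 1/30240 · (3.01560e-07 − 8.13685e-07) = -1.69353e-11.

S_3 ≈ 560.331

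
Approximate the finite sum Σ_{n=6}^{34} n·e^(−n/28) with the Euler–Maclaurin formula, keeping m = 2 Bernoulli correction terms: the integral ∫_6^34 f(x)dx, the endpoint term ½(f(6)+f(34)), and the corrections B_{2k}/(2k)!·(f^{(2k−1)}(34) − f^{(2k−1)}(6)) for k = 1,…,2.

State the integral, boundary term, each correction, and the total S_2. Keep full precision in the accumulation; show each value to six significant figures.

S_2 ≈ 260.330

The integral term ∫_6^34 x·e^(−x/28) dx = 252.919.
Endpoint term: (f(6) + f(34))/2 = (4.84271 + 10.0953)/2 = 7.46903.
Integral + boundary = 260.388.
k=1: B_{2}/(2)! × [f^{(1)}(34) − f^{(1)}(6)] = 1/12 × (-0.0636261 − 0.634164) = -0.0581492.
After k=1: 260.330.
k=2: B_{4}/(4)! × [f^{(3)}(34) − f^{(3)}(6)] = −1/720 × (0.000676298 − 0.00286786) = 3.04383e-06.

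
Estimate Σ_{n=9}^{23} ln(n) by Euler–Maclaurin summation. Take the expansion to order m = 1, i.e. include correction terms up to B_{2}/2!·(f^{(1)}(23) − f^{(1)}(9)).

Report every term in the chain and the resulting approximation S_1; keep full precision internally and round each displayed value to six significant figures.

S_1 ≈ 41.0021

The integral term ∫_9^23 ln(x) dx = 38.3413.
Endpoint term: (f(9) + f(23))/2 = (2.19722 + 3.13549)/2 = 2.66636.
Integral + boundary = 41.0077.
k=1: B_{2}/(2)! × [f^{(1)}(23) − f^{(1)}(9)] = 1/12 × (0.0434783 − 0.111111) = -0.00563607.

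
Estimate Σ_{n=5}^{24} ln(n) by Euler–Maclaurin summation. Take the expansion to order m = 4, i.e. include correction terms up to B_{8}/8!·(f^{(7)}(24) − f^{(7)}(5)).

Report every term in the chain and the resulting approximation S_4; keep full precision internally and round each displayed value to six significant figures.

S_4 ≈ 51.6067

The integral term ∫_5^24 ln(x) dx = 49.2261.
½[f(5) + f(24)] = ½[1.60944 + 3.17805] = 2.39375.
Running total after boundary: 51.6198.
k=1: B_{2}/(2)! × [f^{(1)}(24) − f^{(1)}(5)] = 1/12 × (0.0416667 − 0.200000) = -0.0131944.
After k=1: 51.6067.
k=2: B_{4}/(4)! × [f^{(3)}(24) − f^{(3)}(5)] = −1/720 × (0.000144676 − 0.0160000) = 2.20213e-05.
After k=2: 51.6067.
k=3: B_{6}/(6)! × [f^{(5)}(24) − f^{(5)}(5)] = 1/30240 × (3.01408e-06 − 0.00768000) = -2.53869e-07.
After k=3: 51.6067.
k=4: B_{8}/(8)! × [f^{(7)}(24) − f^{(7)}(5)] = −1/1209600 × (1.56983e-07 − 0.00921600) = 7.61892e-09.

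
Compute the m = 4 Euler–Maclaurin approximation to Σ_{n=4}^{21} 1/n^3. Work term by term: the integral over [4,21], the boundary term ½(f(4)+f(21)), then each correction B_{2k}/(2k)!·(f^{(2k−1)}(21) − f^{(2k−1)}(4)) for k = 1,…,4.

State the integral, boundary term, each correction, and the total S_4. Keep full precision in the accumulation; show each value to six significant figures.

S_4 ≈ 0.0389388

The integral term ∫_4^21 1/x^3 dx = 0.0301162.
½[f(4) + f(21)] = ½[0.0156250 + 0.000107980] = 0.00786649.
Integral + boundary = 0.0379827.
Order-1 term: 1/12 · (-1.54257e-05 − (-0.0117188)) = 0.000975277.
Running total after k=1: 0.0389580.
Order-2 term: −1/720 · (-6.99577e-07 − (-0.0146484)) = -2.03441e-05.
Running total after k=2: 0.0389376.
Order-3 term: 1/30240 · (-6.66264e-08 − (-0.0384521)) = 1.27156e-06.
Running total after k=3: 0.0389389.
Order-4 term: −1/1209600 · (-1.08778e-08 − (-0.173035)) = -1.43051e-07.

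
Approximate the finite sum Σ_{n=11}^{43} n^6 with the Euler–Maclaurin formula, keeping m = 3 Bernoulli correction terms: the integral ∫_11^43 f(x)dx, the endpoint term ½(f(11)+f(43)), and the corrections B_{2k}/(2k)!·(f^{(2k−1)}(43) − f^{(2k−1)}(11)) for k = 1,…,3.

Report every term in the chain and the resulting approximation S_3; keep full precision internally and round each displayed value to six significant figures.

S_3 ≈ 4.20634e+10

The integral term ∫_11^43 x^6 dx = 3.88284e+10.
Boundary: ½(f(11) + f(43)) = ½(1.77156e+06 + 6.32136e+09) = 3.16157e+09.
Integral + boundary = 4.19900e+10.
Order-1 term: 1/12 · (8.82051e+08 − 966306) = 7.34237e+07.
Running total after k=1: 4.20634e+10.
Order-2 term: −1/720 · (9.54084e+06 − 159720) = -13029.3.
Running total after k=2: 4.20634e+10.
Order-3 term: 1/30240 · (30960.0 − 7920.00) = 0.761905.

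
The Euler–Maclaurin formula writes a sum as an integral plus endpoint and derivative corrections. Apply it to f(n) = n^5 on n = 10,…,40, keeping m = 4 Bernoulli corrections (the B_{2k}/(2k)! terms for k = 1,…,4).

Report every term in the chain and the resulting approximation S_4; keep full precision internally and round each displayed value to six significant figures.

S_4 ≈ 7.34812e+08

∫_10^40 x^5 dx evaluates to 6.82500e+08.
½[f(10) + f(40)] = ½[100000 + 1.02400e+08] = 5.12500e+07.
So far: 7.33750e+08.
k=1: B_{2}/(2)! × [f^{(1)}(40) − f^{(1)}(10)] = 1/12 × (1.28000e+07 − 50000.0) = 1.06250e+06.
Running total after k=1: 7.34812e+08.
k=2: B_{4}/(4)! × [f^{(3)}(40) − f^{(3)}(10)] = −1/720 × (96000.0 − 6000.00) = -125.000.
Running total after k=2: 7.34812e+08.
k=3: B_{6}/(6)! × [f^{(5)}(40) − f^{(5)}(10)] = 1/30240 × (120.000 − 120.000) = 0.00000.
Running total after k=3: 7.34812e+08.
k=4: B_{8}/(8)! × [f^{(7)}(40) − f^{(7)}(10)] = −1/1209600 × (0.00000 − 0.00000) = 0.00000.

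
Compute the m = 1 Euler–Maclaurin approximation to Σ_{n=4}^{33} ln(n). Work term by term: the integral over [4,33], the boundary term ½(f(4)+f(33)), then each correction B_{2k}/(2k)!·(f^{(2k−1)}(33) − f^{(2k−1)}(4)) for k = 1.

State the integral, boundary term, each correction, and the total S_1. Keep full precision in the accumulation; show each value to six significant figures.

∫_4^33 ln(x) dx evaluates to 80.8396.
Boundary: ½(f(4) + f(33)) = ½(1.38629 + 3.49651) = 2.44140.
So far: 83.2810.
Order-1 term: 1/12 · (0.0303030 − 0.250000) = -0.0183081.

S_1 ≈ 83.2627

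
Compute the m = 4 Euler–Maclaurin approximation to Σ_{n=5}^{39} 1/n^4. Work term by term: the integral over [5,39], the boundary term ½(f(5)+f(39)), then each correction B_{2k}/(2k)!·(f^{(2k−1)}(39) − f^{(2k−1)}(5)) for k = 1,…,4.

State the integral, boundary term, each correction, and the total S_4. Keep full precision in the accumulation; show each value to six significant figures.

S_4 ≈ 0.00356590

The integral term ∫_5^39 1/x^4 dx = 0.00266105.
Boundary: ½(f(5) + f(39)) = ½(0.00160000 + 4.32257e-07) = 0.000800216.
So far: 0.00346126.
Order-1 term: 1/12 · (-4.43340e-08 − (-0.00128000)) = 0.000106663.
Partial sum through k=1: 0.00356793.
Order-2 term: −1/720 · (-8.74438e-10 − (-0.00153600)) = -2.13333e-06.
Partial sum through k=2: 0.00356579.
Order-3 term: 1/30240 · (-3.21950e-11 − (-0.00344064)) = 1.13778e-07.
Partial sum through k=3: 0.00356591.
Order-4 term: −1/1209600 · (-1.90503e-12 − (-0.0123863)) = -1.02400e-08.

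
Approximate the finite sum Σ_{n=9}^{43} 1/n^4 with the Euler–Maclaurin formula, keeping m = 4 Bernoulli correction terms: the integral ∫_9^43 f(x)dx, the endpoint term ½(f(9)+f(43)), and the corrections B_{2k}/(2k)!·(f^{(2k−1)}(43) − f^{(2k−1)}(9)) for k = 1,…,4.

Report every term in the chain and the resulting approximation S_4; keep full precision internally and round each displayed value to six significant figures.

S_4 ≈ 0.000535017

Integral: ∫_9^43 1/x^4 dx = 0.000453055.
½[f(9) + f(43)] = ½[0.000152416 + 2.92500e-07] = 7.63541e-05.
Running total after boundary: 0.000529409.
k=1: B_{2}/(2)! × [f^{(1)}(43) − f^{(1)}(9)] = 1/12 × (-2.72093e-08 − (-6.77404e-05)) = 5.64276e-06.
After k=1: 0.000535052.
k=2: B_{4}/(4)! × [f^{(3)}(43) − f^{(3)}(9)] = −1/720 × (-4.41471e-10 − (-2.50890e-05)) = -3.48452e-08.
After k=2: 0.000535017.
k=3: B_{6}/(6)! × [f^{(5)}(43) − f^{(5)}(9)] = 1/30240 × (-1.33707e-11 − (-1.73455e-05)) = 5.73594e-10.
After k=3: 0.000535018.
k=4: B_{8}/(8)! × [f^{(7)}(43) − f^{(7)}(9)] = −1/1209600 × (-6.50817e-13 − (-1.92728e-05)) = -1.59332e-11.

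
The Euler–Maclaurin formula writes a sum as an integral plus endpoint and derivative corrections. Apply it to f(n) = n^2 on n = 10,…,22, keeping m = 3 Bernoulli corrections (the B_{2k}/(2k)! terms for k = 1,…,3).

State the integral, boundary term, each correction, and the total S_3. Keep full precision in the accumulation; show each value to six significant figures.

The integral term ∫_10^22 x^2 dx = 3216.00.
Endpoint term: (f(10) + f(22))/2 = (100.000 + 484.000)/2 = 292.000.
Integral + boundary = 3508.00.
k=1: B_{2}/(2)! × [f^{(1)}(22) − f^{(1)}(10)] = 1/12 × (44.0000 − 20.0000) = 2.00000.
Partial sum through k=1: 3510.00.
k=2: B_{4}/(4)! × [f^{(3)}(22) − f^{(3)}(10)] = −1/720 × (0.00000 − 0.00000) = 0.00000.
Partial sum through k=2: 3510.00.
k=3: B_{6}/(6)! × [f^{(5)}(22) − f^{(5)}(10)] = 1/30240 × (0.00000 − 0.00000) = 0.00000.

S_3 ≈ 3510.00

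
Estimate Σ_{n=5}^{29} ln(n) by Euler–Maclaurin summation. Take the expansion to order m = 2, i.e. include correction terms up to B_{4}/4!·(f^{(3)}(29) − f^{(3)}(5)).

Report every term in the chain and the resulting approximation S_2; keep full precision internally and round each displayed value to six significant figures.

The integral term ∫_5^29 ln(x) dx = 65.6044.
Endpoint term: (f(5) + f(29))/2 = (1.60944 + 3.36730)/2 = 2.48837.
Running total after boundary: 68.0928.
Order-1 term: 1/12 · (0.0344828 − 0.200000) = -0.0137931.
Partial sum through k=1: 68.0790.
Order-2 term: −1/720 · (8.20042e-05 − 0.0160000) = 2.21083e-05.

S_2 ≈ 68.0790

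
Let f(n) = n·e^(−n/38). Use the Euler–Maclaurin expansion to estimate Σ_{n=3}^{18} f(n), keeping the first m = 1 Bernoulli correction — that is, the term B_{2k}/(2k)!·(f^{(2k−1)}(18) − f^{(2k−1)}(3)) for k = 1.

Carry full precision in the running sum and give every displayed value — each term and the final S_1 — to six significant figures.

S_1 ≈ 121.563

∫_3^18 x·e^(−x/38) dx evaluates to 114.616.
½[f(3) + f(18)] = ½[2.77227 + 11.2087] = 6.99047.
Running total after boundary: 121.607.
k=1: B_{2}/(2)! × [f^{(1)}(18) − f^{(1)}(3)] = 1/12 × (0.327739 − 0.851134) = -0.0436163.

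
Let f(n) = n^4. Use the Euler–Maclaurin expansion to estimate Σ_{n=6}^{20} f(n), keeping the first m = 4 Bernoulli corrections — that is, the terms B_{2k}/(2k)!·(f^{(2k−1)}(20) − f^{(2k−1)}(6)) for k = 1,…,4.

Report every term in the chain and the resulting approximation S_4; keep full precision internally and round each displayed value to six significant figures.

The integral term ∫_6^20 x^4 dx = 638445.
Boundary: ½(f(6) + f(20)) = ½(1296.00 + 160000) = 80648.0.
Integral + boundary = 719093.
Correction k=1: B_{2}/2! · (f^{(1)}(20) − f^{(1)}(6)) = 1/12 · (32000.0 − 864.000) = 2594.67.
After k=1: 721687.
Correction k=2: B_{4}/4! · (f^{(3)}(20) − f^{(3)}(6)) = −1/720 · (480.000 − 144.000) = -0.466667.
After k=2: 721687.
Correction k=3: B_{6}/6! · (f^{(5)}(20) − f^{(5)}(6)) = 1/30240 · (0.00000 − 0.00000) = 0.00000.
After k=3: 721687.
Correction k=4: B_{8}/8! · (f^{(7)}(20) − f^{(7)}(6)) = −1/1209600 · (0.00000 − 0.00000) = 0.00000.

S_4 ≈ 721687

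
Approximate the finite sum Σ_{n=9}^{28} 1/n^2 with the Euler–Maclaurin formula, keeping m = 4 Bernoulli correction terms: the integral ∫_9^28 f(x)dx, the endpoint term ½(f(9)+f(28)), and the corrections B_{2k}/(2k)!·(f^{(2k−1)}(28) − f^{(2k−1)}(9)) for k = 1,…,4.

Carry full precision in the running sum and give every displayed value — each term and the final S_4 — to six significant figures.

Integral: ∫_9^28 1/x^2 dx = 0.0753968.
Endpoint term: (f(9) + f(28))/2 = (0.0123457 + 0.00127551)/2 = 0.00681059.
So far: 0.0822074.
Order-1 term: 1/12 · (-9.11079e-05 − (-0.00274348)) = 0.000221031.
After k=1: 0.0824285.
Order-2 term: −1/720 · (-1.39451e-06 − (-0.000406442)) = -5.62566e-07.
After k=2: 0.0824279.
Order-3 term: 1/30240 · (-5.33613e-08 − (-0.000150534)) = 4.97622e-09.
After k=3: 0.0824279.
Order-4 term: −1/1209600 · (-3.81152e-09 − (-0.000104073)) = -8.60360e-11.

S_4 ≈ 0.0824279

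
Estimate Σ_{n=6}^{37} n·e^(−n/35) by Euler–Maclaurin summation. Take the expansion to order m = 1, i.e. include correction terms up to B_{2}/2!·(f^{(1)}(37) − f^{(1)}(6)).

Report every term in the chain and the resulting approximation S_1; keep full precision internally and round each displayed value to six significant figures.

The integral term ∫_6^37 x·e^(−x/35) dx = 333.364.
Boundary: ½(f(6) + f(37)) = ½(5.05476 + 12.8555) = 8.95515.
Integral + boundary = 342.319.
Order-1 term: 1/12 · (-0.0198541 − 0.698039) = -0.0598244.

S_1 ≈ 342.259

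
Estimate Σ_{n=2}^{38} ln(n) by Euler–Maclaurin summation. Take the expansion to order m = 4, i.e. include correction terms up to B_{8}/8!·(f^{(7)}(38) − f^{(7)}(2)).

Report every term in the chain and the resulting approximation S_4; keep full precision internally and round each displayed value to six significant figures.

Integral: ∫_2^38 ln(x) dx = 100.842.
Boundary: ½(f(2) + f(38)) = ½(0.693147 + 3.63759) = 2.16537.
So far: 103.007.
k=1: B_{2}/(2)! × [f^{(1)}(38) − f^{(1)}(2)] = 1/12 × (0.0263158 − 0.500000) = -0.0394737.
Running total after k=1: 102.968.
k=2: B_{4}/(4)! × [f^{(3)}(38) − f^{(3)}(2)] = −1/720 × (3.64485e-05 − 0.250000) = 0.000347172.
Running total after k=2: 102.968.
k=3: B_{6}/(6)! × [f^{(5)}(38) − f^{(5)}(2)] = 1/30240 × (3.02896e-07 − 0.750000) = -2.48016e-05.
Running total after k=3: 102.968.
k=4: B_{8}/(8)! × [f^{(7)}(38) − f^{(7)}(2)] = −1/1209600 × (6.29285e-09 − 5.62500) = 4.65030e-06.

S_4 ≈ 102.968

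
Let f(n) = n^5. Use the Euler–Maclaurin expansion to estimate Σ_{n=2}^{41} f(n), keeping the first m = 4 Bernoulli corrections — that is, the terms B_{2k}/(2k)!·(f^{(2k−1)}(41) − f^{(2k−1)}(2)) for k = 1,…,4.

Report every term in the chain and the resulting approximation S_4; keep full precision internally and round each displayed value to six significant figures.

S_4 ≈ 8.50789e+08

Integral: ∫_2^41 x^5 dx = 7.91684e+08.
Endpoint term: (f(2) + f(41))/2 = (32.0000 + 1.15856e+08)/2 = 5.79281e+07.
Running total after boundary: 8.49612e+08.
Correction k=1: B_{2}/2! · (f^{(1)}(41) − f^{(1)}(2)) = 1/12 · (1.41288e+07 − 80.0000) = 1.17739e+06.
Partial sum through k=1: 8.50790e+08.
Correction k=2: B_{4}/4! · (f^{(3)}(41) − f^{(3)}(2)) = −1/720 · (100860 − 240.000) = -139.750.
Partial sum through k=2: 8.50789e+08.
Correction k=3: B_{6}/6! · (f^{(5)}(41) − f^{(5)}(2)) = 1/30240 · (120.000 − 120.000) = 0.00000.
Partial sum through k=3: 8.50789e+08.
Correction k=4: B_{8}/8! · (f^{(7)}(41) − f^{(7)}(2)) = −1/1209600 · (0.00000 − 0.00000) = 0.00000.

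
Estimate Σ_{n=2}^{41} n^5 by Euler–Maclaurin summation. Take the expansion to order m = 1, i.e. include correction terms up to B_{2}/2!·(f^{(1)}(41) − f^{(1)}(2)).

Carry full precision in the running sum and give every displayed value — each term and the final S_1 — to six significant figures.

S_1 ≈ 8.50790e+08

Integral: ∫_2^41 x^5 dx = 7.91684e+08.
Boundary: ½(f(2) + f(41)) = ½(32.0000 + 1.15856e+08) = 5.79281e+07.
Running total after boundary: 8.49612e+08.
k=1: B_{2}/(2)! × [f^{(1)}(41) − f^{(1)}(2)] = 1/12 × (1.41288e+07 − 80.0000) = 1.17739e+06.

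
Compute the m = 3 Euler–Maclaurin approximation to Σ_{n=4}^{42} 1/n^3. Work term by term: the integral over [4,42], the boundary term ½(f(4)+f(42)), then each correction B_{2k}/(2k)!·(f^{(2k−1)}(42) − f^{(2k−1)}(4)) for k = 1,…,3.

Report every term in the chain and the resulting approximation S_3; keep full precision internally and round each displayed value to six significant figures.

Integral: ∫_4^42 1/x^3 dx = 0.0309666.
½[f(4) + f(42)] = ½[0.0156250 + 1.34975e-05] = 0.00781925.
Running total after boundary: 0.0387858.
k=1: B_{2}/(2)! × [f^{(1)}(42) − f^{(1)}(4)] = 1/12 × (-9.64104e-07 − (-0.0117188)) = 0.000976482.
Partial sum through k=1: 0.0397623.
k=2: B_{4}/(4)! × [f^{(3)}(42) − f^{(3)}(4)] = −1/720 × (-1.09309e-08 − (-0.0146484)) = -2.03450e-05.
Partial sum through k=2: 0.0397419.
k=3: B_{6}/(6)! × [f^{(5)}(42) − f^{(5)}(4)] = 1/30240 × (-2.60259e-10 − (-0.0384521)) = 1.27157e-06.

S_3 ≈ 0.0397432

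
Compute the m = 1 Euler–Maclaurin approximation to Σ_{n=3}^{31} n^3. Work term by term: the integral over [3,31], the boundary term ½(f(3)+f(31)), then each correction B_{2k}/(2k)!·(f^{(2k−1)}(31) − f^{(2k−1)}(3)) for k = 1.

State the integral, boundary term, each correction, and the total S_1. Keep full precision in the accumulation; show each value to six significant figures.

S_1 ≈ 246007

∫_3^31 x^3 dx evaluates to 230860.
Endpoint term: (f(3) + f(31))/2 = (27.0000 + 29791.0)/2 = 14909.0.
So far: 245769.
k=1: B_{2}/(2)! × [f^{(1)}(31) − f^{(1)}(3)] = 1/12 × (2883.00 − 27.0000) = 238.000.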